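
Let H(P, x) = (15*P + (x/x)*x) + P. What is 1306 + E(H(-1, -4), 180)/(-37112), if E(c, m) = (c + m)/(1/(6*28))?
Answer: 6055174/4639 ≈ 1305.3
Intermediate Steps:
H(P, x) = x + 16*P (H(P, x) = (15*P + 1*x) + P = (15*P + x) + P = (x + 15*P) + P = x + 16*P)
E(c, m) = 168*c + 168*m (E(c, m) = (c + m)/(1/168) = (c + m)*168 = 168*c + 168*m)
1306 + E(H(-1, -4), 180)/(-37112) = 1306 + (168*(-4 + 16*(-1)) + 168*180)/(-37112) = 1306 + (168*(-4 - 16) + 30240)*(-1/37112) = 1306 + (168*(-20) + 30240)*(-1/37112) = 1306 + (-3360 + 30240)*(-1/37112) = 1306 + 26880*(-1/37112) = 1306 - 3360/4639 = 6055174/4639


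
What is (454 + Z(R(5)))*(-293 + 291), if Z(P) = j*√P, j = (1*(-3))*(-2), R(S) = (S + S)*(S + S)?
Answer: -1028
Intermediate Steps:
R(S) = 4*S² (R(S) = (2*S)*(2*S) = 4*S²)
j = 6 (j = -3*(-2) = 6)
Z(P) = 6*√P
(454 + Z(R(5)))*(-293 + 291) = (454 + 6*√(4*5²))*(-293 + 291) = (454 + 6*√(4*25))*(-2) = (454 + 6*√100)*(-2) = (454 + 6*10)*(-2) = (454 + 60)*(-2) = 514*(-2) = -1028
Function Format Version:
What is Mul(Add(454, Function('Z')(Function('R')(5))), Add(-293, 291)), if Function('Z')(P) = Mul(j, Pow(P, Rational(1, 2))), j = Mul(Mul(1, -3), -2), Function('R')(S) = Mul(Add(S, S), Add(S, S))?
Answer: -1028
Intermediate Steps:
Function('R')(S) = Mul(4, Pow(S, 2)) (Function('R')(S) = Mul(Mul(2, S), Mul(2, S)) = Mul(4, Pow(S, 2)))
j = 6 (j = Mul(-3, -2) = 6)
Function('Z')(P) = Mul(6, Pow(P, Rational(1, 2)))
Mul(Add(454, Function('Z')(Function('R')(5))), Add(-293, 291)) = Mul(Add(454, Mul(6, Pow(Mul(4, Pow(5, 2)), Rational(1, 2)))), Add(-293, 291)) = Mul(Add(454, Mul(6, Pow(Mul(4, 25), Rational(1, 2)))), -2) = Mul(Add(454, Mul(6, Pow(100, Rational(1, 2)))), -2) = Mul(Add(454, Mul(6, 10)), -2) = Mul(Add(454, 60), -2) = Mul(514, -2) = -1028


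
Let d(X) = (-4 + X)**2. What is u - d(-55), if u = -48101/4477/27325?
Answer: -425844789126/122334025 ≈ -3481.0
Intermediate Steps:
u = -48101/122334025 (u = -48101*1/4477*(1/27325) = -48101/4477*1/27325 = -48101/122334025 ≈ -0.00039319)
u - d(-55) = -48101/122334025 - (-4 - 55)**2 = -48101/122334025 - 1*(-59)**2 = -48101/122334025 - 1*3481 = -48101/122334025 - 3481 = -425844789126/122334025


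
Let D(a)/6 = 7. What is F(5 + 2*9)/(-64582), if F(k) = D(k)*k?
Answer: -69/4613 ≈ -0.014958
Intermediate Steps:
D(a) = 42 (D(a) = 6*7 = 42)
F(k) = 42*k
F(5 + 2*9)/(-64582) = (42*(5 + 2*9))/(-64582) = (42*(5 + 18))*(-1/64582) = (42*23)*(-1/64582) = 966*(-1/64582) = -69/4613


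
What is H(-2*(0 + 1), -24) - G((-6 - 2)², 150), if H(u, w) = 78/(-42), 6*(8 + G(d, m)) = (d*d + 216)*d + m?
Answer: -966284/21 ≈ -46014.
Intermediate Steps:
G(d, m) = -8 + m/6 + d*(216 + d²)/6 (G(d, m) = -8 + ((d*d + 216)*d + m)/6 = -8 + ((d² + 216)*d + m)/6 = -8 + ((216 + d²)*d + m)/6 = -8 + (d*(216 + d²) + m)/6 = -8 + (m + d*(216 + d²))/6 = -8 + (m/6 + d*(216 + d²)/6) = -8 + m/6 + d*(216 + d²)/6)
H(u, w) = -13/7 (H(u, w) = 78*(-1/42) = -13/7)
H(-2*(0 + 1), -24) - G((-6 - 2)², 150) = -13/7 - (-8 + 36*(-6 - 2)² + (⅙)*150 + ((-6 - 2)²)³/6) = -13/7 - (-8 + 36*(-8)² + 25 + ((-8)²)³/6) = -13/7 - (-8 + 36*64 + 25 + (⅙)*64³) = -13/7 - (-8 + 2304 + 25 + (⅙)*262144) = -13/7 - (-8 + 2304 + 25 + 131072/3) = -13/7 - 1*138035/3 = -13/7 - 138035/3 = -966284/21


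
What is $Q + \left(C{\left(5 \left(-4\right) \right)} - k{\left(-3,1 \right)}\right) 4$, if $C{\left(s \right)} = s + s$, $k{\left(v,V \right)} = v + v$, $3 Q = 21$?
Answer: $-129$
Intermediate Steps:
$Q = 7$ ($Q = \frac{1}{3} \cdot 21 = 7$)
$k{\left(v,V \right)} = 2 v$
$C{\left(s \right)} = 2 s$
$Q + \left(C{\left(5 \left(-4\right) \right)} - k{\left(-3,1 \right)}\right) 4 = 7 + \left(2 \cdot 5 \left(-4\right) - 2 \left(-3\right)\right) 4 = 7 + \left(2 \left(-20\right) - -6\right) 4 = 7 + \left(-40 + 6\right) 4 = 7 - 136 = -129$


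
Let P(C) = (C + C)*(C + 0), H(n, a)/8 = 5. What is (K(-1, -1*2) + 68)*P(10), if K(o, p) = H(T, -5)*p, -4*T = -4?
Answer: -2400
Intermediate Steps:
T = 1 (T = -¼*(-4) = 1)
H(n, a) = 40 (H(n, a) = 8*5 = 40)
P(C) = 2*C² (P(C) = (2*C)*C = 2*C²)
K(o, p) = 40*p
(K(-1, -1*2) + 68)*P(10) = (40*(-1*2) + 68)*(2*10²) = (40*(-2) + 68)*(2*100) = (-80 + 68)*200 = -12*200 = -2400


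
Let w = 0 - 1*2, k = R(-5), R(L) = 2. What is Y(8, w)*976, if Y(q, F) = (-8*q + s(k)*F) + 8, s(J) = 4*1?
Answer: -62464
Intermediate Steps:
k = 2
s(J) = 4
w = -2 (w = 0 - 2 = -2)
Y(q, F) = 8 - 8*q + 4*F (Y(q, F) = (-8*q + 4*F) + 8 = 8 - 8*q + 4*F)
Y(8, w)*976 = (8 - 8*8 + 4*(-2))*976 = (8 - 64 - 8)*976 = -64*976 = -62464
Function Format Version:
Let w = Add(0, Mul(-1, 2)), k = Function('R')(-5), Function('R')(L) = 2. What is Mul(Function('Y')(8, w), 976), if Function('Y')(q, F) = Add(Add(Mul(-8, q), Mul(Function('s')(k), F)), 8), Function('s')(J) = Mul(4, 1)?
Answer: -62464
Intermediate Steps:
k = 2
Function('s')(J) = 4
w = -2 (w = Add(0, -2) = -2)
Function('Y')(q, F) = Add(8, Mul(-8, q), Mul(4, F)) (Function('Y')(q, F) = Add(Add(Mul(-8, q), Mul(4, F)), 8) = Add(8, Mul(-8, q), Mul(4, F)))
Mul(Function('Y')(8, w), 976) = Mul(Add(8, Mul(-8, 8), Mul(4, -2)), 976) = Mul(Add(8, -64, -8), 976) = Mul(-64, 976) = -62464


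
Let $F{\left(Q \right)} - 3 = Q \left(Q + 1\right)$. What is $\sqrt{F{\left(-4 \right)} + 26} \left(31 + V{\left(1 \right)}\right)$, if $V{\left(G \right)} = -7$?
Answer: $24 \sqrt{41} \approx 153.68$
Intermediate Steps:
$F{\left(Q \right)} = 3 + Q \left(1 + Q\right)$ ($F{\left(Q \right)} = 3 + Q \left(Q + 1\right) = 3 + Q \left(1 + Q\right)$)
$\sqrt{F{\left(-4 \right)} + 26} \left(31 + V{\left(1 \right)}\right) = \sqrt{\left(3 - 4 + \left(-4\right)^{2}\right) + 26} \left(31 - 7\right) = \sqrt{\left(3 - 4 + 16\right) + 26} \cdot 24 = \sqrt{15 + 26} \cdot 24 = \sqrt{41} \cdot 24 = 24 \sqrt{41}$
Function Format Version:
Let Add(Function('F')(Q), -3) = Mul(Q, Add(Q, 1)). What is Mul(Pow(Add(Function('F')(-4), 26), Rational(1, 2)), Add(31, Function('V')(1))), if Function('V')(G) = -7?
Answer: Mul(24, Pow(41, Rational(1, 2))) ≈ 153.68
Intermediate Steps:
Function('F')(Q) = Add(3, Mul(Q, Add(1, Q))) (Function('F')(Q) = Add(3, Mul(Q, Add(Q, 1))) = Add(3, Mul(Q, Add(1, Q))))
Mul(Pow(Add(Function('F')(-4), 26), Rational(1, 2)), Add(31, Function('V')(1))) = Mul(Pow(Add(Add(3, -4, Pow(-4, 2)), 26), Rational(1, 2)), Add(31, -7)) = Mul(Pow(Add(Add(3, -4, 16), 26), Rational(1, 2)), 24) = Mul(Pow(Add(15, 26), Rational(1, 2)), 24) = Mul(Pow(41, Rational(1, 2)), 24) = Mul(24, Pow(41, Rational(1, 2)))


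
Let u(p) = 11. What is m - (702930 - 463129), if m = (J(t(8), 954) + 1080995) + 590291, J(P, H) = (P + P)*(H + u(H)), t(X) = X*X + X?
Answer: 1570445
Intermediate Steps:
t(X) = X + X**2 (t(X) = X**2 + X = X + X**2)
J(P, H) = 2*P*(11 + H) (J(P, H) = (P + P)*(H + 11) = (2*P)*(11 + H) = 2*P*(11 + H))
m = 1810246 (m = (2*(8*(1 + 8))*(11 + 954) + 1080995) + 590291 = (2*(8*9)*965 + 1080995) + 590291 = (2*72*965 + 1080995) + 590291 = (138960 + 1080995) + 590291 = 1219955 + 590291 = 1810246)
m - (702930 - 463129) = 1810246 - (702930 - 463129) = 1810246 - 1*239801 = 1810246 - 239801 = 1570445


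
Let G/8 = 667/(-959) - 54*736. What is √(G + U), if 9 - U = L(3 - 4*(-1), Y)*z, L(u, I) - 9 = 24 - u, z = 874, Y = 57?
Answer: I*√313310084451/959 ≈ 583.67*I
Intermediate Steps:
L(u, I) = 33 - u (L(u, I) = 9 + (24 - u) = 33 - u)
U = -22715 (U = 9 - (33 - (3 - 4*(-1)))*874 = 9 - (33 - (3 + 4))*874 = 9 - (33 - 1*7)*874 = 9 - (33 - 7)*874 = 9 - 26*874 = 9 - 1*22724 = 9 - 22724 = -22715)
G = -304921304/959 (G = 8*(667/(-959) - 54*736) = 8*(667*(-1/959) - 39744) = 8*(-667/959 - 39744) = 8*(-38115163/959) = -304921304/959 ≈ -3.1796e+5)
√(G + U) = √(-304921304/959 - 22715) = √(-326704989/959) = I*√313310084451/959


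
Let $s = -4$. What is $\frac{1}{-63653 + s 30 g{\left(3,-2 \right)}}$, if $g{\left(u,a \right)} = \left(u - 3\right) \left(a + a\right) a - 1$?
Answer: $- \frac{1}{63533} \approx -1.574 \cdot 10^{-5}$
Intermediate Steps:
$g{\left(u,a \right)} = -1 + 2 a^{2} \left(-3 + u\right)$ ($g{\left(u,a \right)} = \left(-3 + u\right) 2 a a - 1 = 2 a \left(-3 + u\right) a - 1 = 2 a^{2} \left(-3 + u\right) - 1 = -1 + 2 a^{2} \left(-3 + u\right)$)
$\frac{1}{-63653 + s 30 g{\left(3,-2 \right)}} = \frac{1}{-63653 + \left(-4\right) 30 \left(-1 - 6 \left(-2\right)^{2} + 2 \cdot 3 \left(-2\right)^{2}\right)} = \frac{1}{-63653 - 120 \left(-1 - 24 + 2 \cdot 3 \cdot 4\right)} = \frac{1}{-63653 - 120 \left(-1 - 24 + 24\right)} = \frac{1}{-63653 - -120} = \frac{1}{-63653 + 120} = \frac{1}{-63533} = - \frac{1}{63533}$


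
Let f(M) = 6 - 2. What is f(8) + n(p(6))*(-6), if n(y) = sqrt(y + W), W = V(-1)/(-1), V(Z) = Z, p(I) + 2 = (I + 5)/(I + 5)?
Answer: 4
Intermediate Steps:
p(I) = -1 (p(I) = -2 + (I + 5)/(I + 5) = -2 + (5 + I)/(5 + I) = -2 + 1 = -1)
f(M) = 4
W = 1 (W = -1/(-1) = -1*(-1) = 1)
n(y) = sqrt(1 + y) (n(y) = sqrt(y + 1) = sqrt(1 + y))
f(8) + n(p(6))*(-6) = 4 + sqrt(1 - 1)*(-6) = 4 + sqrt(0)*(-6) = 4 + 0*(-6) = 4 + 0 = 4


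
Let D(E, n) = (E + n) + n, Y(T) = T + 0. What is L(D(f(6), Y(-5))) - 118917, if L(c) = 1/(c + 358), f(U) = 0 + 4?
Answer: -41858783/352 ≈ -1.1892e+5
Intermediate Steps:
Y(T) = T
f(U) = 4
D(E, n) = E + 2*n
L(c) = 1/(358 + c)
L(D(f(6), Y(-5))) - 118917 = 1/(358 + (4 + 2*(-5))) - 118917 = 1/(358 + (4 - 10)) - 118917 = 1/(358 - 6) - 118917 = 1/352 - 118917 = -41858783/352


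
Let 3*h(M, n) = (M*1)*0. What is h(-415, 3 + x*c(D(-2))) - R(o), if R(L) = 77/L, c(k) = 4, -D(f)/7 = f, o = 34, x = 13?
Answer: -77/34 ≈ -2.2647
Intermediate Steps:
D(f) = -7*f
h(M, n) = 0 (h(M, n) = ((M*1)*0)/3 = (M*0)/3 = (1/3)*0 = 0)
h(-415, 3 + x*c(D(-2))) - R(o) = 0 - 77/34 = -77/34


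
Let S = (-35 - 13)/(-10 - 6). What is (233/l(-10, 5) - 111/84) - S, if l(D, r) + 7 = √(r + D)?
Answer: -26101/756 - 233*I*√5/54 ≈ -34.525 - 9.6482*I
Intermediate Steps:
S = 3 (S = -48/(-16) = -48*(-1/16) = 3)
l(D, r) = -7 + √(D + r) (l(D, r) = -7 + √(r + D) = -7 + √(D + r))
(233/l(-10, 5) - 111/84) - S = (233/(-7 + √(-10 + 5)) - 111/84) - 1*3 = (233/(-7 + √(-5)) - 111*1/84) - 3 = (233/(-7 + I*√5) - 37/28) - 3 = (-37/28 + 233/(-7 + I*√5)) - 3 = -121/28 + 233/(-7 + I*√5)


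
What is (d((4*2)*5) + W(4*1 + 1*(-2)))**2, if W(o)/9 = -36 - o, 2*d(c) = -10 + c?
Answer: 106929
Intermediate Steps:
d(c) = -5 + c/2 (d(c) = (-10 + c)/2 = -5 + c/2)
W(o) = -324 - 9*o (W(o) = 9*(-36 - o) = -324 - 9*o)
(d((4*2)*5) + W(4*1 + 1*(-2)))**2 = ((-5 + ((4*2)*5)/2) + (-324 - 9*(4*1 + 1*(-2))))**2 = ((-5 + (8*5)/2) + (-324 - 9*(4 - 2)))**2 = ((-5 + (1/2)*40) + (-324 - 9*2))**2 = ((-5 + 20) + (-324 - 18))**2 = (15 - 342)**2 = (-327)**2 = 106929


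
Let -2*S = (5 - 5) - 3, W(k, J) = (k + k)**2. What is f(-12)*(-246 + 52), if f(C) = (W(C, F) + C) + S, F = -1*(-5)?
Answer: -109707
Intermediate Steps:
F = 5
W(k, J) = 4*k**2 (W(k, J) = (2*k)**2 = 4*k**2)
S = 3/2 (S = -((5 - 5) - 3)/2 = -(0 - 3)/2 = -1/2*(-3) = 3/2 ≈ 1.5000)
f(C) = 3/2 + C + 4*C**2 (f(C) = (4*C**2 + C) + 3/2 = (C + 4*C**2) + 3/2 = 3/2 + C + 4*C**2)
f(-12)*(-246 + 52) = (3/2 - 12 + 4*(-12)**2)*(-246 + 52) = (3/2 - 12 + 4*144)*(-194) = (3/2 - 12 + 576)*(-194) = (1131/2)*(-194) = -109707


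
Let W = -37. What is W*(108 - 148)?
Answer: 1480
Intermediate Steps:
W*(108 - 148) = -37*(108 - 148) = -37*(-40) = 1480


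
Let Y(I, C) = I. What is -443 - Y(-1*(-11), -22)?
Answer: -454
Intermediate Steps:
-443 - Y(-1*(-11), -22) = -443 - (-1)*(-11) = -443 - 1*11 = -443 - 11 = -454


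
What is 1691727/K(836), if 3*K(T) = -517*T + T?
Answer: -1691727/143792 ≈ -11.765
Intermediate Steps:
K(T) = -172*T (K(T) = (-517*T + T)/3 = (-516*T)/3 = -172*T)
1691727/K(836) = 1691727/((-172*836)) = 1691727/(-143792) = 1691727*(-1/143792) = -1691727/143792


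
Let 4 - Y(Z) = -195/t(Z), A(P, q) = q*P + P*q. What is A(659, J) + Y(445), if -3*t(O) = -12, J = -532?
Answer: -2804493/4 ≈ -7.0112e+5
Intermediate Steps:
A(P, q) = 2*P*q (A(P, q) = P*q + P*q = 2*P*q)
t(O) = 4 (t(O) = -⅓*(-12) = 4)
Y(Z) = 211/4 (Y(Z) = 4 - (-195)/4 = 4 - 1*(-195/4) = 4 + 195/4 = 211/4)
A(659, J) + Y(445) = 2*659*(-532) + 211/4 = -701176 + 211/4 = -2804493/4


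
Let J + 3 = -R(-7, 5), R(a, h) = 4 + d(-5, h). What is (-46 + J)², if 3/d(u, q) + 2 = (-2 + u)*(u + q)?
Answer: 10609/4 ≈ 2652.3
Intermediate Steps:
d(u, q) = 3/(-2 + (-2 + u)*(q + u)) (d(u, q) = 3/(-2 + (-2 + u)*(u + q)) = 3/(-2 + (-2 + u)*(q + u)))
R(a, h) = 4 + 3/(33 - 7*h) (R(a, h) = 4 + 3/(-2 + (-5)² - 2*h - 2*(-5) + h*(-5)) = 4 + 3/(-2 + 25 - 2*h + 10 - 5*h) = 4 + 3/(33 - 7*h))
J = -11/2 (J = -3 - (135 - 28*5)/(33 - 7*5) = -3 - (135 - 140)/(33 - 35) = -3 - (-5)/(-2) = -3 - (-1)*(-5)/2 = -3 - 1*5/2 = -3 - 5/2 = -11/2 ≈ -5.5000)
(-46 + J)² = (-46 - 11/2)² = (-103/2)² = 10609/4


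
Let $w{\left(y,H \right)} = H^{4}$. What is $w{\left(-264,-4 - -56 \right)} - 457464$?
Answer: $6854152$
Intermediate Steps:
$w{\left(-264,-4 - -56 \right)} - 457464 = \left(-4 - -56\right)^{4} - 457464 = \left(-4 + 56\right)^{4} - 457464 = 52^{4} - 457464 = 7311616 - 457464 = 6854152$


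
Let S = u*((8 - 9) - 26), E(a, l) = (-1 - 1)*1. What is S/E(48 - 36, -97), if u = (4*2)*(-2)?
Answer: -216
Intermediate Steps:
u = -16 (u = 8*(-2) = -16)
E(a, l) = -2 (E(a, l) = -2*1 = -2)
S = 432 (S = -16*((8 - 9) - 26) = -16*(-1 - 26) = -16*(-27) = 432)
S/E(48 - 36, -97) = 432/(-2) = 432*(-1/2) = -216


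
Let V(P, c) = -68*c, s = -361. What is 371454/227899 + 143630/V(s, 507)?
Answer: -9963442633/3928522962 ≈ -2.5362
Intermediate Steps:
371454/227899 + 143630/V(s, 507) = 371454/227899 + 143630/((-68*507)) = 371454*(1/227899) + 143630/(-34476) = 371454/227899 + 143630*(-1/34476) = 371454/227899 - 71815/17238 = -9963442633/3928522962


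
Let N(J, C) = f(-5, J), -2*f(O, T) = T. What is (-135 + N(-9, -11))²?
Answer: 68121/4 ≈ 17030.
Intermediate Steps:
f(O, T) = -T/2
N(J, C) = -J/2
(-135 + N(-9, -11))² = (-135 - ½*(-9))² = (-135 + 9/2)² = (-261/2)² = 68121/4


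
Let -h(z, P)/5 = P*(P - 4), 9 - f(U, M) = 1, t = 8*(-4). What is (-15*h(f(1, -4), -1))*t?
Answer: -12000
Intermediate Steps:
t = -32
f(U, M) = 8 (f(U, M) = 9 - 1*1 = 9 - 1 = 8)
h(z, P) = -5*P*(-4 + P) (h(z, P) = -5*P*(P - 4) = -5*P*(-4 + P))
(-15*h(f(1, -4), -1))*t = -75*(-1)*(4 - 1*(-1))*(-32) = -75*(-1)*(4 + 1)*(-32) = -75*(-1)*5*(-32) = -15*(-25)*(-32) = 375*(-32) = -12000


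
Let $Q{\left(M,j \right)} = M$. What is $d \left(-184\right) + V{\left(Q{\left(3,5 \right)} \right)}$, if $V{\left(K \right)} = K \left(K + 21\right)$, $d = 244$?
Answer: $-44824$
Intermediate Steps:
$V{\left(K \right)} = K \left(21 + K\right)$
$d \left(-184\right) + V{\left(Q{\left(3,5 \right)} \right)} = 244 \left(-184\right) + 3 \left(21 + 3\right) = -44896 + 3 \cdot 24 = -44896 + 72 = -44824$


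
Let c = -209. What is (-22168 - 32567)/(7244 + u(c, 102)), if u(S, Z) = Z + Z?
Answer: -54735/7448 ≈ -7.3490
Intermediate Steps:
u(S, Z) = 2*Z
(-22168 - 32567)/(7244 + u(c, 102)) = (-22168 - 32567)/(7244 + 2*102) = -54735/(7244 + 204) = -54735/7448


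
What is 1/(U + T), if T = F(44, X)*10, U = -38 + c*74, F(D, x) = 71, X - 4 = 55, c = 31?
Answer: 1/2966 ≈ 0.00033715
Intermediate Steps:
X = 59 (X = 4 + 55 = 59)
U = 2256 (U = -38 + 31*74 = -38 + 2294 = 2256)
T = 710 (T = 71*10 = 710)
1/(U + T) = 1/(2256 + 710) = 1/2966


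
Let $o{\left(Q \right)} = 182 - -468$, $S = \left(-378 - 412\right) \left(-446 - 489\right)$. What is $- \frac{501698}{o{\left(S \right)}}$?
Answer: $- \frac{250849}{325} \approx -771.84$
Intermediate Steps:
$S = 738650$ ($S = \left(-790\right) \left(-935\right) = 738650$)
$o{\left(Q \right)} = 650$ ($o{\left(Q \right)} = 182 + 468 = 650$)
$- \frac{501698}{o{\left(S \right)}} = - \frac{501698}{650} = \left(-501698\right) \frac{1}{650} = - \frac{250849}{325}$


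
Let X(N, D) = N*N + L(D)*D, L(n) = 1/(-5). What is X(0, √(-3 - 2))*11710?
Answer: -2342*I*√5 ≈ -5236.9*I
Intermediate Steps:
L(n) = -⅕
X(N, D) = N² - D/5 (X(N, D) = N*N - D/5 = N² - D/5)
X(0, √(-3 - 2))*11710 = (0² - √(-3 - 2)/5)*11710 = (0 - I*√5/5)*11710 = -I*√5/5*11710 = -2342*I*√5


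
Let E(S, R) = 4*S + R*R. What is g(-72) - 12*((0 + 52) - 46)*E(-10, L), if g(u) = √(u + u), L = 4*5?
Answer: -25920 + 12*I ≈ -25920.0 + 12.0*I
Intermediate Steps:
L = 20
E(S, R) = R² + 4*S (E(S, R) = 4*S + R² = R² + 4*S)
g(u) = √2*√u (g(u) = √(2*u) = √2*√u)
g(-72) - 12*((0 + 52) - 46)*E(-10, L) = √2*√(-72) - 12*((0 + 52) - 46)*(20² + 4*(-10)) = √2*(6*I*√2) - 12*(52 - 46)*(400 - 40) = 12*I - 12*6*360 = 12*I - 72*360 = 12*I - 1*25920 = 12*I - 25920 = -25920 + 12*I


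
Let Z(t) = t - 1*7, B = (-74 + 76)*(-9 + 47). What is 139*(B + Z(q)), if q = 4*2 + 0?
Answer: 10703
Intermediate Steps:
q = 8 (q = 8 + 0 = 8)
B = 76 (B = 2*38 = 76)
Z(t) = -7 + t (Z(t) = t - 7 = -7 + t)
139*(B + Z(q)) = 139*(76 + (-7 + 8)) = 139*(76 + 1) = 139*77 = 10703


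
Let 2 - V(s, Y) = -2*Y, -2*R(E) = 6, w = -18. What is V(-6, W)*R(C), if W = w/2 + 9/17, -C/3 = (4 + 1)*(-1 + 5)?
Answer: 762/17 ≈ 44.824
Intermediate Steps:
C = -60 (C = -3*(4 + 1)*(-1 + 5) = -15*4 = -3*20 = -60)
W = -144/17 (W = -18/2 + 9/17 = -18*½ + 9*(1/17) = -9 + 9/17 = -144/17 ≈ -8.4706)
R(E) = -3 (R(E) = -½*6 = -3)
V(s, Y) = 2 + 2*Y (V(s, Y) = 2 - (-2)*Y = 2 + 2*Y)
V(-6, W)*R(C) = (2 + 2*(-144/17))*(-3) = (2 - 288/17)*(-3) = -254/17*(-3) = 762/17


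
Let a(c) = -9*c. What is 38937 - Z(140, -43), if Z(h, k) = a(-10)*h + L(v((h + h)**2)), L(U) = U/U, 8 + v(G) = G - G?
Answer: 26336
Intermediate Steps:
v(G) = -8 (v(G) = -8 + (G - G) = -8 + 0 = -8)
L(U) = 1
Z(h, k) = 1 + 90*h (Z(h, k) = (-9*(-10))*h + 1 = 90*h + 1 = 1 + 90*h)
38937 - Z(140, -43) = 38937 - (1 + 90*140) = 38937 - (1 + 12600) = 38937 - 1*12601 = 38937 - 12601 = 26336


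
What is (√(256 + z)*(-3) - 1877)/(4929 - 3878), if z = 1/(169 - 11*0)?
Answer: -1877/1051 - 3*√43265/13663 ≈ -1.8316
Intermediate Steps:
z = 1/169 (z = 1/(169 + 0) = 1/169 ≈ 0.0059172)
(√(256 + z)*(-3) - 1877)/(4929 - 3878) = (√(256 + 1/169)*(-3) - 1877)/(4929 - 3878) = (√(43265/169)*(-3) - 1877)/1051 = ((√43265/13)*(-3) - 1877)*(1/1051) = (-3*√43265/13 - 1877)*(1/1051) = (-1877 - 3*√43265/13)*(1/1051) = -1877/1051 - 3*√43265/13663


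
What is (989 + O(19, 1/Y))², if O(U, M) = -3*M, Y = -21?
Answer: 47941776/49 ≈ 9.7840e+5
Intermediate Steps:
(989 + O(19, 1/Y))² = (989 - 3/(-21))² = (989 - 3*(-1/21))² = (989 + ⅐)² = (6924/7)² = 47941776/49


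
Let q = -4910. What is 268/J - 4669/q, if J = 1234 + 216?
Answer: 808593/711950 ≈ 1.1357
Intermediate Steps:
J = 1450
268/J - 4669/q = 268/1450 - 4669/(-4910) = 268*(1/1450) - 4669*(-1/4910) = 134/725 + 4669/4910 = 808593/711950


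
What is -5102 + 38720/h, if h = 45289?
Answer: -231025758/45289 ≈ -5101.1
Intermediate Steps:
-5102 + 38720/h = -5102 + 38720/45289 = -231025758/45289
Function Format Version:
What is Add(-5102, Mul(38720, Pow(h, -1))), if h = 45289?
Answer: Rational(-231025758, 45289) ≈ -5101.1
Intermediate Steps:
Add(-5102, Mul(38720, Pow(h, -1))) = Add(-5102, Mul(38720, Pow(45289, -1))) = Add(-5102, Mul(38720, Rational(1, 45289))) = Add(-5102, Rational(38720, 45289)) = Rational(-231025758, 45289)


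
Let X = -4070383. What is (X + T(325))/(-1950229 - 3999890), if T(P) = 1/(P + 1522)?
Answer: 7517997400/10989869793 ≈ 0.68408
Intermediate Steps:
T(P) = 1/(1522 + P)
(X + T(325))/(-1950229 - 3999890) = (-4070383 + 1/(1522 + 325))/(-1950229 - 3999890) = (-4070383 + 1/1847)/(-5950119) = (-4070383 + 1/1847)*(-1/5950119) = -7517997400/1847*(-1/5950119) = 7517997400/10989869793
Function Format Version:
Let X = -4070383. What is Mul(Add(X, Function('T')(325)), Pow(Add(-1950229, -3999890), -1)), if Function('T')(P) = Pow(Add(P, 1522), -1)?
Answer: Rational(7517997400, 10989869793) ≈ 0.68408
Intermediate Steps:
Function('T')(P) = Pow(Add(1522, P), -1)
Mul(Add(X, Function('T')(325)), Pow(Add(-1950229, -3999890), -1)) = Mul(Add(-4070383, Pow(Add(1522, 325), -1)), Pow(Add(-1950229, -3999890), -1)) = Mul(Add(-4070383, Pow(1847, -1)), Pow(-5950119, -1)) = Mul(Add(-4070383, Rational(1, 1847)), Rational(-1, 5950119)) = Mul(Rational(-7517997400, 1847), Rational(-1, 5950119)) = Rational(7517997400, 10989869793)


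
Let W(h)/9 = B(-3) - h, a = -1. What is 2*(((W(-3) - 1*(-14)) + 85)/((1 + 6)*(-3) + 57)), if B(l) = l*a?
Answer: 17/2 ≈ 8.5000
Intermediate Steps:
B(l) = -l (B(l) = l*(-1) = -l)
W(h) = 27 - 9*h (W(h) = 9*(-1*(-3) - h) = 9*(3 - h) = 27 - 9*h)
2*(((W(-3) - 1*(-14)) + 85)/((1 + 6)*(-3) + 57)) = 2*((((27 - 9*(-3)) - 1*(-14)) + 85)/((1 + 6)*(-3) + 57)) = 2*((((27 + 27) + 14) + 85)/(7*(-3) + 57)) = 2*(((54 + 14) + 85)/(-21 + 57)) = 2*((68 + 85)/36) = 2*(153*(1/36)) = 2*(17/4) = 17/2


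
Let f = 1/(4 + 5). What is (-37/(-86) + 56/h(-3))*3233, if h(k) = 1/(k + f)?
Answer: -403746739/774 ≈ -5.2164e+5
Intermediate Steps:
f = 1/9 ≈ 0.11111
h(k) = 1/(1/9 + k) (h(k) = 1/(k + 1/9) = 1/(1/9 + k))
(-37/(-86) + 56/h(-3))*3233 = (-37/(-86) + 56/((9/(1 + 9*(-3)))))*3233 = (-37*(-1/86) + 56/((9/(1 - 27))))*3233 = (37/86 + 56/((9/(-26))))*3233 = (37/86 + 56/((9*(-1/26))))*3233 = (37/86 + 56/(-9/26))*3233 = (37/86 + 56*(-26/9))*3233 = (37/86 - 1456/9)*3233 = -124883/774*3233 = -403746739/774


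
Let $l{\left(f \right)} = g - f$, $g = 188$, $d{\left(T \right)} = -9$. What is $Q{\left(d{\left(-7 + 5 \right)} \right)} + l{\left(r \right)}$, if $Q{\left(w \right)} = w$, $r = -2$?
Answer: $181$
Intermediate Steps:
$l{\left(f \right)} = 188 - f$
$Q{\left(d{\left(-7 + 5 \right)} \right)} + l{\left(r \right)} = -9 + \left(188 - -2\right) = -9 + \left(188 + 2\right) = -9 + 190 = 181$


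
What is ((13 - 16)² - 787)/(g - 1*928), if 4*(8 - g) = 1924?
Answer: 778/1401 ≈ 0.55532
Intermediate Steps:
g = -473 (g = 8 - ¼*1924 = 8 - 481 = -473)
((13 - 16)² - 787)/(g - 1*928) = ((13 - 16)² - 787)/(-473 - 1*928) = ((-3)² - 787)/(-473 - 928) = (9 - 787)/(-1401) = -778*(-1/1401) = 778/1401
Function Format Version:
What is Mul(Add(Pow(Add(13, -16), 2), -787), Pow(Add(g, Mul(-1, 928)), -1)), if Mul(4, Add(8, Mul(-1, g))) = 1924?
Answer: Rational(778, 1401) ≈ 0.55532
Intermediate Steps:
g = -473 (g = Add(8, Mul(Rational(-1, 4), 1924)) = Add(8, -481) = -473)
Mul(Add(Pow(Add(13, -16), 2), -787), Pow(Add(g, Mul(-1, 928)), -1)) = Mul(Add(Pow(Add(13, -16), 2), -787), Pow(Add(-473, Mul(-1, 928)), -1)) = Mul(Add(Pow(-3, 2), -787), Pow(Add(-473, -928), -1)) = Mul(Add(9, -787), Pow(-1401, -1)) = Mul(-778, Rational(-1, 1401)) = Rational(778, 1401)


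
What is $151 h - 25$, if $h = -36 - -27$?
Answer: $-1384$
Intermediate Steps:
$h = -9$ ($h = -36 + 27 = -9$)
$151 h - 25 = 151 \left(-9\right) - 25 = -1359 - 25 = -1384$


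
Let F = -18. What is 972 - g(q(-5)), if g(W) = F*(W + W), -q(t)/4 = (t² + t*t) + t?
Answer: -5508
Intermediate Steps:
q(t) = -8*t² - 4*t (q(t) = -4*((t² + t*t) + t) = -4*((t² + t²) + t) = -4*(2*t² + t) = -4*(t + 2*t²) = -8*t² - 4*t)
g(W) = -36*W (g(W) = -18*(W + W) = -36*W)
972 - g(q(-5)) = 972 - (-36)*(-4*(-5)*(1 + 2*(-5))) = 972 - (-36)*(-4*(-5)*(1 - 10)) = 972 - (-36)*(-4*(-5)*(-9)) = 972 - (-36)*(-180) = 972 - 1*6480 = 972 - 6480 = -5508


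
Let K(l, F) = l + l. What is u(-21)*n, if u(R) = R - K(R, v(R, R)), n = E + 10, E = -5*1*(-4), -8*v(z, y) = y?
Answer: 630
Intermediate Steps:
v(z, y) = -y/8
E = 20 (E = -5*(-4) = 20)
K(l, F) = 2*l
n = 30 (n = 20 + 10 = 30)
u(R) = -R (u(R) = R - 2*R = -R)
u(-21)*n = -1*(-21)*30 = 21*30 = 630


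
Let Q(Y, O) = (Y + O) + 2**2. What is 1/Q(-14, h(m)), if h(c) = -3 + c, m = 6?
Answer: -1/7 ≈ -0.14286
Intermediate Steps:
Q(Y, O) = 4 + O + Y (Q(Y, O) = (O + Y) + 4 = 4 + O + Y)
1/Q(-14, h(m)) = 1/(4 + (-3 + 6) - 14) = 1/(4 + 3 - 14) = 1/(-7) = -1/7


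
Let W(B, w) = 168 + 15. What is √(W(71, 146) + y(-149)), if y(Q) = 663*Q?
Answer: 6*I*√2739 ≈ 314.01*I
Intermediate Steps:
W(B, w) = 183
√(W(71, 146) + y(-149)) = √(183 + 663*(-149)) = √(183 - 98787) = √(-98604) = 6*I*√2739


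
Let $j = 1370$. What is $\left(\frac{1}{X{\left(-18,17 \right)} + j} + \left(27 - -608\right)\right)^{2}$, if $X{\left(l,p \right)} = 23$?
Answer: $\frac{782439317136}{1940449} \approx 4.0323 \cdot 10^{5}$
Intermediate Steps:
$\left(\frac{1}{X{\left(-18,17 \right)} + j} + \left(27 - -608\right)\right)^{2} = \left(\frac{1}{23 + 1370} + \left(27 - -608\right)\right)^{2} = \left(\frac{1}{1393} + \left(27 + 608\right)\right)^{2} = \left(\frac{1}{1393} + 635\right)^{2} = \left(\frac{884556}{1393}\right)^{2} = \frac{782439317136}{1940449}$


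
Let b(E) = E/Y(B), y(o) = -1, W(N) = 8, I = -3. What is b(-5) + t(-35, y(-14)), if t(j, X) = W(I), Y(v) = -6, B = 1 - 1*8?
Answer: 53/6 ≈ 8.8333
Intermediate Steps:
B = -7 (B = 1 - 8 = -7)
t(j, X) = 8
b(E) = -E/6 (b(E) = E/(-6) = E*(-⅙) = -E/6)
b(-5) + t(-35, y(-14)) = -⅙*(-5) + 8 = ⅚ + 8 = 53/6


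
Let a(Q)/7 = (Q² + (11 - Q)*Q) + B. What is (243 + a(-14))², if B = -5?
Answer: 756900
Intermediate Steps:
a(Q) = -35 + 7*Q² + 7*Q*(11 - Q) (a(Q) = 7*((Q² + (11 - Q)*Q) - 5) = 7*((Q² + Q*(11 - Q)) - 5) = 7*(-5 + Q² + Q*(11 - Q)) = -35 + 7*Q² + 7*Q*(11 - Q))
(243 + a(-14))² = (243 + (-35 + 77*(-14)))² = (243 + (-35 - 1078))² = (243 - 1113)² = (-870)² = 756900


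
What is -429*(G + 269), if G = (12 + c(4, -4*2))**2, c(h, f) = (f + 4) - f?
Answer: -225225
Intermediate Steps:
c(h, f) = 4 (c(h, f) = (4 + f) - f = 4)
G = 256 (G = (12 + 4)**2 = 16**2 = 256)
-429*(G + 269) = -429*(256 + 269) = -429*525 = -225225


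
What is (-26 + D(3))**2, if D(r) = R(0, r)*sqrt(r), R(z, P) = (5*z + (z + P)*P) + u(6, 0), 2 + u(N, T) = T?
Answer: 823 - 364*sqrt(3) ≈ 192.53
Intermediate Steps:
u(N, T) = -2 + T
R(z, P) = -2 + 5*z + P*(P + z) (R(z, P) = (5*z + (z + P)*P) + (-2 + 0) = (5*z + (P + z)*P) - 2 = (5*z + P*(P + z)) - 2 = -2 + 5*z + P*(P + z))
D(r) = sqrt(r)*(-2 + r**2) (D(r) = (-2 + r**2 + 5*0 + r*0)*sqrt(r) = (-2 + r**2 + 0 + 0)*sqrt(r) = (-2 + r**2)*sqrt(r) = sqrt(r)*(-2 + r**2))
(-26 + D(3))**2 = (-26 + sqrt(3)*(-2 + 3**2))**2 = (-26 + sqrt(3)*(-2 + 9))**2 = (-26 + sqrt(3)*7)**2 = (-26 + 7*sqrt(3))**2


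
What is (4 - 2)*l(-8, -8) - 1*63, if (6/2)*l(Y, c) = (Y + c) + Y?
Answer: -79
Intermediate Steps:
l(Y, c) = c/3 + 2*Y/3 (l(Y, c) = ((Y + c) + Y)/3 = (c + 2*Y)/3 = c/3 + 2*Y/3)
(4 - 2)*l(-8, -8) - 1*63 = (4 - 2)*((1/3)*(-8) + (2/3)*(-8)) - 1*63 = 2*(-8/3 - 16/3) - 63 = 2*(-8) - 63 = -16 - 63 = -79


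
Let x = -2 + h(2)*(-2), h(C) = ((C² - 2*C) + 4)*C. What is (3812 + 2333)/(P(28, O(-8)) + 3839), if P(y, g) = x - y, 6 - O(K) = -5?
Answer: 6145/3793 ≈ 1.6201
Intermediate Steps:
h(C) = C*(4 + C² - 2*C) (h(C) = (4 + C² - 2*C)*C = C*(4 + C² - 2*C))
O(K) = 11 (O(K) = 6 - 1*(-5) = 6 + 5 = 11)
x = -18 (x = -2 + (2*(4 + 2² - 2*2))*(-2) = -2 + (2*(4 + 4 - 4))*(-2) = -2 + (2*4)*(-2) = -2 + 8*(-2) = -2 - 16 = -18)
P(y, g) = -18 - y
(3812 + 2333)/(P(28, O(-8)) + 3839) = (3812 + 2333)/((-18 - 1*28) + 3839) = 6145/((-18 - 28) + 3839) = 6145/(-46 + 3839) = 6145/3793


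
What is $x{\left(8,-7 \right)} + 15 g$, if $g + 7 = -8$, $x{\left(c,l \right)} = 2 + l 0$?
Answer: $-223$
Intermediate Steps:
$x{\left(c,l \right)} = 2$ ($x{\left(c,l \right)} = 2 + 0 = 2$)
$g = -15$ ($g = -7 - 8 = -15$)
$x{\left(8,-7 \right)} + 15 g = 2 + 15 \left(-15\right) = 2 - 225 = -223$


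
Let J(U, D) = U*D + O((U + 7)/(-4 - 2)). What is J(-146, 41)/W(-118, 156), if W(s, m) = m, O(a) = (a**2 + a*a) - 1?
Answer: -88445/2808 ≈ -31.497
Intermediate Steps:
O(a) = -1 + 2*a**2 (O(a) = (a**2 + a**2) - 1 = 2*a**2 - 1 = -1 + 2*a**2)
J(U, D) = -1 + 2*(-7/6 - U/6)**2 + D*U (J(U, D) = U*D + (-1 + 2*((U + 7)/(-4 - 2))**2) = D*U + (-1 + 2*((7 + U)/(-6))**2) = D*U + (-1 + 2*((7 + U)*(-1/6))**2) = D*U + (-1 + 2*(-7/6 - U/6)**2) = -1 + 2*(-7/6 - U/6)**2 + D*U)
J(-146, 41)/W(-118, 156) = (-1 + (7 - 146)**2/18 + 41*(-146))/156 = (-1 + (1/18)*(-139)**2 - 5986)*(1/156) = (-1 + (1/18)*19321 - 5986)*(1/156) = (-1 + 19321/18 - 5986)*(1/156) = -88445/18*1/156 = -88445/2808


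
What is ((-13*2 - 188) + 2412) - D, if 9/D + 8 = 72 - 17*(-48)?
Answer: 1934231/880 ≈ 2198.0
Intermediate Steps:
D = 9/880 (D = 9/(-8 + (72 - 17*(-48))) = 9/(-8 + (72 + 816)) = 9/(-8 + 888) = 9/880 ≈ 0.010227)
((-13*2 - 188) + 2412) - D = ((-13*2 - 188) + 2412) - 1*9/880 = ((-26 - 188) + 2412) - 9/880 = (-214 + 2412) - 9/880 = 2198 - 9/880 = 1934231/880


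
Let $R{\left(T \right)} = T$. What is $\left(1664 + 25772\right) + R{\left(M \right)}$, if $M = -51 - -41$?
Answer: $27426$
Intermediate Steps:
$M = -10$ ($M = -51 + 41 = -10$)
$\left(1664 + 25772\right) + R{\left(M \right)} = \left(1664 + 25772\right) - 10 = 27436 - 10 = 27426$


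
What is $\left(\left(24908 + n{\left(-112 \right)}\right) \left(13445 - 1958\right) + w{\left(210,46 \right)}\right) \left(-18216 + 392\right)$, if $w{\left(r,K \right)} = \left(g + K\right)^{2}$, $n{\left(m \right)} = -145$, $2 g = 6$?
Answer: $-5070125599168$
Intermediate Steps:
$g = 3$ ($g = \frac{1}{2} \cdot 6 = 3$)
$w{\left(r,K \right)} = \left(3 + K\right)^{2}$
$\left(\left(24908 + n{\left(-112 \right)}\right) \left(13445 - 1958\right) + w{\left(210,46 \right)}\right) \left(-18216 + 392\right) = \left(\left(24908 - 145\right) \left(13445 - 1958\right) + \left(3 + 46\right)^{2}\right) \left(-18216 + 392\right) = \left(24763 \cdot 11487 + 49^{2}\right) \left(-17824\right) = \left(284452581 + 2401\right) \left(-17824\right) = 284454982 \left(-17824\right) = -5070125599168$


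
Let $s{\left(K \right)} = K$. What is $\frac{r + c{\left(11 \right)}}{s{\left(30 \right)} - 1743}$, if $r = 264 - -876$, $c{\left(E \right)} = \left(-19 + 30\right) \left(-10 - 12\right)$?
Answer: $- \frac{898}{1713} \approx -0.52423$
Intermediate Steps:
$c{\left(E \right)} = -242$ ($c{\left(E \right)} = 11 \left(-22\right) = -242$)
$r = 1140$ ($r = 264 + 876 = 1140$)
$\frac{r + c{\left(11 \right)}}{s{\left(30 \right)} - 1743} = \frac{1140 - 242}{30 - 1743} = \frac{898}{-1713} = 898 \left(- \frac{1}{1713}\right) = - \frac{898}{1713}$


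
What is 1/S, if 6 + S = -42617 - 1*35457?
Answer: -1/78080 ≈ -1.2807e-5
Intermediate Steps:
S = -78080 (S = -6 + (-42617 - 1*35457) = -6 + (-42617 - 35457) = -6 - 78074 = -78080)
1/S = 1/(-78080) = -1/78080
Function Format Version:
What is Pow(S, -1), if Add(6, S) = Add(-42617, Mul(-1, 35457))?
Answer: Rational(-1, 78080) ≈ -1.2807e-5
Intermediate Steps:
S = -78080 (S = Add(-6, Add(-42617, Mul(-1, 35457))) = Add(-6, Add(-42617, -35457)) = Add(-6, -78074) = -78080)
Pow(S, -1) = Pow(-78080, -1) = Rational(-1, 78080)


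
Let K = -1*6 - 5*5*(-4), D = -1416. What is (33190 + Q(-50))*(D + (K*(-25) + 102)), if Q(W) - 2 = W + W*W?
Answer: -130592288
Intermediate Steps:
K = 94 (K = -6 - 25*(-4) = -6 + 100 = 94)
Q(W) = 2 + W + W² (Q(W) = 2 + (W + W*W) = 2 + (W + W²) = 2 + W + W²)
(33190 + Q(-50))*(D + (K*(-25) + 102)) = (33190 + (2 - 50 + (-50)²))*(-1416 + (94*(-25) + 102)) = (33190 + (2 - 50 + 2500))*(-1416 + (-2350 + 102)) = (33190 + 2452)*(-1416 - 2248) = 35642*(-3664) = -130592288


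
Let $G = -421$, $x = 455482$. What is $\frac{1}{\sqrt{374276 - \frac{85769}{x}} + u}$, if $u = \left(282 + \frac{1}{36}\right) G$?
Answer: $- \frac{35044527277188}{4160855725299508205} - \frac{648 \sqrt{77648701726181766}}{4160855725299508205} \approx -8.4658 \cdot 10^{-6}$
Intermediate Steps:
$u = - \frac{4274413}{36}$ ($u = \left(282 + \frac{1}{36}\right) \left(-421\right) = \frac{10153}{36} \left(-421\right) = - \frac{4274413}{36} \approx -1.1873 \cdot 10^{5}$)
$\frac{1}{\sqrt{374276 - \frac{85769}{x}} + u} = \frac{1}{\sqrt{374276 - \frac{85769}{455482}} - \frac{4274413}{36}} = \frac{1}{\sqrt{\frac{170475895263}{455482}} - \frac{4274413}{36}} = \frac{1}{\frac{\sqrt{77648701726181766}}{455482} - \frac{4274413}{36}} = \frac{1}{- \frac{4274413}{36} + \frac{\sqrt{77648701726181766}}{455482}}$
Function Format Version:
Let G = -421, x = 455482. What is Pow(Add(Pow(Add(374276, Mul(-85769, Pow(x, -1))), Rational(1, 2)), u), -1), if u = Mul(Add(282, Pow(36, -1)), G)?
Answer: Add(Rational(-35044527277188, 4160855725299508205), Mul(Rational(-648, 4160855725299508205), Pow(77648701726181766, Rational(1, 2)))) ≈ -8.4658e-6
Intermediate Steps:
u = Rational(-4274413, 36) (u = Mul(Add(282, Pow(36, -1)), -421) = Mul(Add(282, Rational(1, 36)), -421) = Mul(Rational(10153, 36), -421) = Rational(-4274413, 36) ≈ -1.1873e+5)
Pow(Add(Pow(Add(374276, Mul(-85769, Pow(x, -1))), Rational(1, 2)), u), -1) = Pow(Add(Pow(Add(374276, Mul(-85769, Pow(455482, -1))), Rational(1, 2)), Rational(-4274413, 36)), -1) = Pow(Add(Pow(Add(374276, Mul(-85769, Rational(1, 455482))), Rational(1, 2)), Rational(-4274413, 36)), -1) = Pow(Add(Pow(Add(374276, Rational(-85769, 455482)), Rational(1, 2)), Rational(-4274413, 36)), -1) = Pow(Add(Pow(Rational(170475895263, 455482), Rational(1, 2)), Rational(-4274413, 36)), -1) = Pow(Add(Mul(Rational(1, 455482), Pow(77648701726181766, Rational(1, 2))), Rational(-4274413, 36)), -1) = Pow(Add(Rational(-4274413, 36), Mul(Rational(1, 455482), Pow(77648701726181766, Rational(1, 2)))), -1)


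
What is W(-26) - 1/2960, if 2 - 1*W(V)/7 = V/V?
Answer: 20719/2960 ≈ 6.9997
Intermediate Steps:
W(V) = 7 (W(V) = 14 - 7*V/V = 14 - 7*1 = 14 - 7 = 7)
W(-26) - 1/2960 = 7 - 1/2960 = 20719/2960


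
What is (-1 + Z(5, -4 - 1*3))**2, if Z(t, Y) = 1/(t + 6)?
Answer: 100/121 ≈ 0.82645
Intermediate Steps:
Z(t, Y) = 1/(6 + t)
(-1 + Z(5, -4 - 1*3))**2 = (-1 + 1/(6 + 5))**2 = (-1 + 1/11)**2 = (-10/11)**2 = 100/121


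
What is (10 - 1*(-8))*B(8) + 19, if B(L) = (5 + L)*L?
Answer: 1891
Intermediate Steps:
B(L) = L*(5 + L)
(10 - 1*(-8))*B(8) + 19 = (10 - 1*(-8))*(8*(5 + 8)) + 19 = (10 + 8)*(8*13) + 19 = 18*104 + 19 = 1872 + 19 = 1891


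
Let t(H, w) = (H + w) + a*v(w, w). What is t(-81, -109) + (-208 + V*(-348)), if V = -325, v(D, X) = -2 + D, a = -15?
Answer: 114367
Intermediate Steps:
t(H, w) = 30 + H - 14*w (t(H, w) = (H + w) - 15*(-2 + w) = (H + w) + (30 - 15*w) = 30 + H - 14*w)
t(-81, -109) + (-208 + V*(-348)) = (30 - 81 - 14*(-109)) + (-208 - 325*(-348)) = (30 - 81 + 1526) + (-208 + 113100) = 1475 + 112892 = 114367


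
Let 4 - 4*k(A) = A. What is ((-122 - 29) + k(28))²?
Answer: 24649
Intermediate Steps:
k(A) = 1 - A/4
((-122 - 29) + k(28))² = ((-122 - 29) + (1 - ¼*28))² = (-151 + (1 - 7))² = (-151 - 6)² = (-157)² = 24649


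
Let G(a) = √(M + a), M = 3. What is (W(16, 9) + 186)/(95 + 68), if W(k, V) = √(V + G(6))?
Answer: 186/163 + 2*√3/163 ≈ 1.1624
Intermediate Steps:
G(a) = √(3 + a)
W(k, V) = √(3 + V) (W(k, V) = √(V + √(3 + 6)) = √(V + √9) = √(V + 3) = √(3 + V))
(W(16, 9) + 186)/(95 + 68) = (√(3 + 9) + 186)/(95 + 68) = (√12 + 186)/163 = (2*√3 + 186)*(1/163) = (186 + 2*√3)*(1/163) = 186/163 + 2*√3/163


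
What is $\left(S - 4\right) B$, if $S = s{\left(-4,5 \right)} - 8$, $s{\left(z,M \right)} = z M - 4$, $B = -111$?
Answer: $3996$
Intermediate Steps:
$s{\left(z,M \right)} = -4 + M z$ ($s{\left(z,M \right)} = M z - 4 = -4 + M z$)
$S = -32$ ($S = \left(-4 + 5 \left(-4\right)\right) - 8 = \left(-4 - 20\right) - 8 = -24 - 8 = -32$)
$\left(S - 4\right) B = \left(-32 - 4\right) \left(-111\right) = \left(-36\right) \left(-111\right) = 3996$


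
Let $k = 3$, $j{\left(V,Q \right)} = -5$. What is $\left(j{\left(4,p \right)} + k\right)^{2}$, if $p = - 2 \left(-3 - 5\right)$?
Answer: $4$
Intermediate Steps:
$p = 16$ ($p = \left(-2\right) \left(-8\right) = 16$)
$\left(j{\left(4,p \right)} + k\right)^{2} = \left(-5 + 3\right)^{2} = \left(-2\right)^{2} = 4$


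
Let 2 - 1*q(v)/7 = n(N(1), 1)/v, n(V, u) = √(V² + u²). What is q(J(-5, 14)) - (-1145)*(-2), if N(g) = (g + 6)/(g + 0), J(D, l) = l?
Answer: -2276 - 5*√2/2 ≈ -2279.5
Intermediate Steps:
N(g) = (6 + g)/g
q(v) = 14 - 35*√2/v (q(v) = 14 - 7*√(((6 + 1)/1)² + 1²)/v = 14 - 7*√((1*7)² + 1)/v = 14 - 7*√(7² + 1)/v = 14 - 7*√(49 + 1)/v = 14 - 7*√50/v = 14 - 7*5*√2/v = 14 - 35*√2/v)
q(J(-5, 14)) - (-1145)*(-2) = (14 - 35*√2/14) - (-1145)*(-2) = (14 - 35*√2*1/14) - 1*2290 = (14 - 5*√2/2) - 2290 = -2276 - 5*√2/2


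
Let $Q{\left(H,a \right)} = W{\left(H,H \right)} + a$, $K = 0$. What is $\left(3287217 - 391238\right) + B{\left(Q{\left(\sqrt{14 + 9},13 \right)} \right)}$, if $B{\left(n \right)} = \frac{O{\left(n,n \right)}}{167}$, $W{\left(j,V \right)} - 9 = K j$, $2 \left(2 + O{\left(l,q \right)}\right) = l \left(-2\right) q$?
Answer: $\frac{483628007}{167} \approx 2.896 \cdot 10^{6}$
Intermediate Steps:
$O{\left(l,q \right)} = -2 - l q$ ($O{\left(l,q \right)} = -2 + \frac{l \left(-2\right) q}{2} = -2 + \frac{- 2 l q}{2} = -2 + \frac{\left(-2\right) l q}{2} = -2 - l q$)
$W{\left(j,V \right)} = 9$ ($W{\left(j,V \right)} = 9 + 0 j = 9 + 0 = 9$)
$Q{\left(H,a \right)} = 9 + a$
$B{\left(n \right)} = - \frac{2}{167} - \frac{n^{2}}{167}$ ($B{\left(n \right)} = \frac{-2 - n n}{167} = \left(-2 - n^{2}\right) \frac{1}{167} = - \frac{2}{167} - \frac{n^{2}}{167}$)
$\left(3287217 - 391238\right) + B{\left(Q{\left(\sqrt{14 + 9},13 \right)} \right)} = \left(3287217 - 391238\right) - \left(\frac{2}{167} + \frac{\left(9 + 13\right)^{2}}{167}\right) = 2895979 - \left(\frac{2}{167} + \frac{22^{2}}{167}\right) = 2895979 - \frac{486}{167} = \frac{483628007}{167}$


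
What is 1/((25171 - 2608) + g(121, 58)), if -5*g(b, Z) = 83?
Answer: 5/112732 ≈ 4.4353e-5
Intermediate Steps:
g(b, Z) = -83/5 (g(b, Z) = -⅕*83 = -83/5)
1/((25171 - 2608) + g(121, 58)) = 1/((25171 - 2608) - 83/5) = 1/(22563 - 83/5) = 1/(112732/5) = 5/112732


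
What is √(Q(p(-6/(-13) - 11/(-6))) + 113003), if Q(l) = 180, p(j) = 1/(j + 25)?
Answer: √113183 ≈ 336.43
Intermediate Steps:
p(j) = 1/(25 + j)
√(Q(p(-6/(-13) - 11/(-6))) + 113003) = √(180 + 113003) = √113183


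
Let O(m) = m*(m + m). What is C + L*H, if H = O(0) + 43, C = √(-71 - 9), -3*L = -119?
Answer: 5117/3 + 4*I*√5 ≈ 1705.7 + 8.9443*I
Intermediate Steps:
L = 119/3 (L = -⅓*(-119) = 119/3 ≈ 39.667)
O(m) = 2*m² (O(m) = m*(2*m) = 2*m²)
C = 4*I*√5 (C = √(-80) = 4*I*√5 ≈ 8.9443*I)
H = 43 (H = 2*0² + 43 = 2*0 + 43 = 0 + 43 = 43)
C + L*H = 4*I*√5 + (119/3)*43 = 4*I*√5 + 5117/3 = 5117/3 + 4*I*√5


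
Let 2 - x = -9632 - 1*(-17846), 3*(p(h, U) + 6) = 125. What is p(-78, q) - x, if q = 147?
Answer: 24743/3 ≈ 8247.7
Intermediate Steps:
p(h, U) = 107/3 (p(h, U) = -6 + (⅓)*125 = -6 + 125/3 = 107/3)
x = -8212 (x = 2 - (-9632 - 1*(-17846)) = 2 - (-9632 + 17846) = 2 - 1*8214 = 2 - 8214 = -8212)
p(-78, q) - x = 107/3 - 1*(-8212) = 107/3 + 8212 = 24743/3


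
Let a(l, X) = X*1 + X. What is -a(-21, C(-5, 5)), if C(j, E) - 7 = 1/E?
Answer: -72/5 ≈ -14.400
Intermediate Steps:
C(j, E) = 7 + 1/E
a(l, X) = 2*X (a(l, X) = X + X = 2*X)
-a(-21, C(-5, 5)) = -2*(7 + 1/5) = -2*36/5 = -1*72/5 = -72/5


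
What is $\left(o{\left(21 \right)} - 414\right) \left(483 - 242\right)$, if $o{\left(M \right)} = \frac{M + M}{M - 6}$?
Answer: $- \frac{495496}{5} \approx -99099.0$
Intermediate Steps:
$o{\left(M \right)} = \frac{2 M}{-6 + M}$
$\left(o{\left(21 \right)} - 414\right) \left(483 - 242\right) = \left(2 \cdot 21 \frac{1}{-6 + 21} - 414\right) \left(483 - 242\right) = \left(2 \cdot 21 \cdot \frac{1}{15} - 414\right) 241 = \left(\frac{14}{5} - 414\right) 241 = \left(- \frac{2056}{5}\right) 241 = - \frac{495496}{5}$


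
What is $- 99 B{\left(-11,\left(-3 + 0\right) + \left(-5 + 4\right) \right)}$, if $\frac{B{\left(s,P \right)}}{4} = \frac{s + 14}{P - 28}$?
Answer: $\frac{297}{8} \approx 37.125$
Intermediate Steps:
$B{\left(s,P \right)} = \frac{4 \left(14 + s\right)}{-28 + P}$ ($B{\left(s,P \right)} = 4 \frac{s + 14}{P - 28} = 4 \frac{14 + s}{-28 + P} = \frac{4 \left(14 + s\right)}{-28 + P}$)
$- 99 B{\left(-11,\left(-3 + 0\right) + \left(-5 + 4\right) \right)} = - 99 \frac{4 \left(14 - 11\right)}{-28 + \left(\left(-3 + 0\right) + \left(-5 + 4\right)\right)} = - 99 \cdot 4 \frac{1}{-28 - 4} \cdot 3 = - 99 \cdot 4 \frac{1}{-32} \cdot 3 = - 99 \cdot 4 \left(- \frac{1}{32}\right) 3 = \left(-99\right) \left(- \frac{3}{8}\right) = \frac{297}{8}$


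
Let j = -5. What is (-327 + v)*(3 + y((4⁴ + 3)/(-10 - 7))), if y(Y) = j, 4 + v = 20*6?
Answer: 422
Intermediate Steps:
v = 116 (v = -4 + 20*6 = -4 + 120 = 116)
y(Y) = -5
(-327 + v)*(3 + y((4⁴ + 3)/(-10 - 7))) = (-327 + 116)*(3 - 5) = -211*(-2) = 422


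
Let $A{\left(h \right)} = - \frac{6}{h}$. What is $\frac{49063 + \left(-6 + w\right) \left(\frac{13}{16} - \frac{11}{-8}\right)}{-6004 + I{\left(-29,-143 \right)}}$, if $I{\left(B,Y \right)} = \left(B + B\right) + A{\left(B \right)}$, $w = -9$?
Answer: $- \frac{22750007}{2812672} \approx -8.0884$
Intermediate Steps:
$I{\left(B,Y \right)} = - \frac{6}{B} + 2 B$ ($I{\left(B,Y \right)} = \left(B + B\right) - \frac{6}{B} = 2 B - \frac{6}{B} = - \frac{6}{B} + 2 B$)
$\frac{49063 + \left(-6 + w\right) \left(\frac{13}{16} - \frac{11}{-8}\right)}{-6004 + I{\left(-29,-143 \right)}} = \frac{49063 + \left(-6 - 9\right) \left(\frac{13}{16} - \frac{11}{-8}\right)}{-6004 + \left(- \frac{6}{-29} + 2 \left(-29\right)\right)} = \frac{49063 - 15 \left(13 \cdot \frac{1}{16} - - \frac{11}{8}\right)}{-6004 - \frac{1676}{29}} = \frac{49063 - 15 \left(\frac{13}{16} + \frac{11}{8}\right)}{-6004 + \left(\frac{6}{29} - 58\right)} = \frac{49063 - \frac{525}{16}}{-6004 - \frac{1676}{29}} = \frac{49063 - \frac{525}{16}}{- \frac{175792}{29}} = \frac{784483}{16} \left(- \frac{29}{175792}\right) = - \frac{22750007}{2812672}$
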